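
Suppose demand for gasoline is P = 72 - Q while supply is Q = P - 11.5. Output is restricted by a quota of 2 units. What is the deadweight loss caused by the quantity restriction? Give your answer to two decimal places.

798.06

Rewriting supply in inverse form: P = 11.5 + Q.
Unrestricted equilibrium: Q* = (72 - 11.5)/(1 + 1) = 30.25.
At Q = 2 the demand price is 72 - (2) = 70 and the supply price is 11.5 + (2) = 13.5.
Deadweight loss is the triangle between the curves from 2 to 30.25: (1/2)(70 - 13.5)(30.25 - 2) = 798.0625.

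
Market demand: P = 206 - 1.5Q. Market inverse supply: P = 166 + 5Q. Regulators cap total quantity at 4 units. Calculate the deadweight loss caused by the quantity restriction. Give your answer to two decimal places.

15.08

Without the quota, 206 - 1.5Q = 166 + 5Q gives Q* = 6.1538.
At Q = 4 the demand price is 206 - 1.5(4) = 200 and the supply price is 166 + 5(4) = 186.
Deadweight loss is the triangle between the curves from 4 to 6.1538: (1/2)(200 - 186)(6.1538 - 4) = 15.0769.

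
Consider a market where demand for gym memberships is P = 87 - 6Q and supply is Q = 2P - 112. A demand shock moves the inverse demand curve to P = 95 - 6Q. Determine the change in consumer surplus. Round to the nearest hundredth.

39.76

Rewriting supply in inverse form: P = 56 + 0.5Q.
Initial equilibrium: Q_0 = 4.7692, P_0 = 58.3846; CS_0 = (1/2)(4.7692)(28.6154) = 68.2367, PS_0 = (1/2)(4.7692)(2.3846) = 5.6864.
New equilibrium: 95 - 6Q = 56 + 0.5Q gives Q_1 = 6, P_1 = 59; CS_1 = 108, PS_1 = 9.
Change in consumer surplus = 108 - 68.2367 = 39.7633.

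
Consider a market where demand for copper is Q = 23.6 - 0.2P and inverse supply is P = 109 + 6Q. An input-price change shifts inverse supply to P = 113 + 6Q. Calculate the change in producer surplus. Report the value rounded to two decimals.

Rewriting demand in inverse form: P = 118 - 5Q.
Initial equilibrium: Q_0 = 0.8182, P_0 = 113.9091; CS_0 = (1/2)(0.8182)(4.0909) = 1.6736, PS_0 = (1/2)(0.8182)(4.9091) = 2.0083.
New equilibrium: 118 - 5Q = 113 + 6Q gives Q_1 = 0.4545, P_1 = 115.7273; CS_1 = 0.5165, PS_1 = 0.6198.
Change in producer surplus = 0.6198 - 2.0083 = -1.3884.

-1.39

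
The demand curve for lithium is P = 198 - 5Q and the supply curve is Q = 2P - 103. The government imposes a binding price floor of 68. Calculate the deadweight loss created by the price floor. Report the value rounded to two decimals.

1.11

Rewriting supply in inverse form: P = 51.5 + 0.5Q.
Without the control, 198 - 5Q = 51.5 + 0.5Q so Q* = 26.6364 and P* = 64.8182.
At the floor price 68, quantity demanded is (198 - 68)/5 = 26; demand is the short side, so Q = 26 trades at P = 68.
At Q = 26 the demand price is 68 and the supply price is 64.5. Deadweight loss is the triangle between the curves from 26 to 26.6364: (1/2)(68 - 64.5)(26.6364 - 26) = 1.1136.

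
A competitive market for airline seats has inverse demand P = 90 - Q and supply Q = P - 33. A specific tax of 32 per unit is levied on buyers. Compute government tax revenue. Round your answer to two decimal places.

400.00

Rewriting supply in inverse form: P = 33 + Q.
Pre-tax equilibrium: 90 - Q = 33 + Q gives Q* = 28.5, P* = 61.5.
With the tax, buyers' net willingness to pay falls by 32: (90 - 32) - Q = 33 + Q, so Q_t = 12.5. Buyers pay P_b = 77.5; sellers receive P_s = P_b - 32 = 45.5.
Revenue is the tax times quantity traded: 32 x 12.5 = 400.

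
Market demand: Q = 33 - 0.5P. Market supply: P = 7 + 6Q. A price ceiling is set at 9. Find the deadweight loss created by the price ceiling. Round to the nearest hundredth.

198.34

Rewriting demand in inverse form: P = 66 - 2Q.
Without the control, 66 - 2Q = 7 + 6Q so Q* = 7.375 and P* = 51.25.
At P = 9, sellers supply (9 - 7)/6 = 0.3333 while buyers want more, so the quantity traded is 0.3333 at price 9.
The lost-trades triangle has base Q* - 0.3333 = 7.0417 and height equal to the gap between the curves at Q = 0.3333, which is 65.3333 - 9 = 56.3333. DWL = (1/2)(7.0417)(56.3333) = 198.3403.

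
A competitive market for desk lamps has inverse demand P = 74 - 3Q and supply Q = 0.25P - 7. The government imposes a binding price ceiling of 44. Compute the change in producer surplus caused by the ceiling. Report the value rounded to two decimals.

Rewriting supply in inverse form: P = 28 + 4Q.
Free-market equilibrium: 74 - 3Q = 28 + 4Q gives Q* = 6.5714, P* = 54.2857.
At P = 44, sellers supply (44 - 28)/4 = 4 while buyers want more, so the quantity traded is 4 at price 44.
PS goes from (1/2)(6.5714)(26.2857) = 86.3673 to 32 (computed as (44 - 28)(4) - (1/2)(4)(4)^2), a change of -54.3673.

-54.37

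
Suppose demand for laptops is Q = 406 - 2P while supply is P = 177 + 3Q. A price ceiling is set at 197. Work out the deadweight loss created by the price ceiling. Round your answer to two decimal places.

Rewriting demand in inverse form: P = 203 - 0.5Q.
Without the control, 203 - 0.5Q = 177 + 3Q so Q* = 7.4286 and P* = 199.2857.
At the ceiling price 197, quantity supplied is (197 - 177)/3 = 6.6667; supply is the short side, so Q = 6.6667 trades at P = 197.
The lost-trades triangle has base Q* - 6.6667 = 0.7619 and height equal to the gap between the curves at Q = 6.6667, which is 199.6667 - 197 = 2.6667. DWL = (1/2)(0.7619)(2.6667) = 1.0159.

1.02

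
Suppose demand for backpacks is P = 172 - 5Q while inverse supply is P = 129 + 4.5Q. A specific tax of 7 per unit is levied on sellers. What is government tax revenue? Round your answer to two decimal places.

26.53

Without the tax, 172 - 5Q = 129 + 4.5Q so Q* = 4.5263 and P* = 149.3684.
With the tax, sellers need 7 more per unit: 172 - 5Q = 129 + 4.5Q + 7, so Q_t = 3.7895. Buyers pay P_b = 153.0526; sellers receive P_s = P_b - 7 = 146.0526.
Revenue is the tax times quantity traded: 7 x 3.7895 = 26.5263.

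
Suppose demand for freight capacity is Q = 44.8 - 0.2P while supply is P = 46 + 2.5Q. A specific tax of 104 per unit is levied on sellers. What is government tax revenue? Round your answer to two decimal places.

1026.13

Rewriting demand in inverse form: P = 224 - 5Q.
Without the tax, 224 - 5Q = 46 + 2.5Q so Q* = 23.7333 and P* = 105.3333.
A tax on sellers shifts supply up by 104: 224 - 5Q = 46 + 2.5Q + 104, so Q_t = 9.8667. Buyers pay P_b = 174.6667; sellers receive P_s = P_b - 104 = 70.6667.
Revenue is the tax times quantity traded: 104 x 9.8667 = 1026.1333.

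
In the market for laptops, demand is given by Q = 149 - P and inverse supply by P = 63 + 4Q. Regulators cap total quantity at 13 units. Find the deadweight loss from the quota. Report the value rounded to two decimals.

44.10

Rewriting demand in inverse form: P = 149 - Q.
Unrestricted equilibrium: Q* = (149 - 63)/(1 + 4) = 17.2.
At Q = 13 the demand price is 149 - (13) = 136 and the supply price is 63 + 4(13) = 115.
DWL = (1/2)(gap between curves at 13) x (Q* - 13) = (1/2)(21)(4.2) = 44.1.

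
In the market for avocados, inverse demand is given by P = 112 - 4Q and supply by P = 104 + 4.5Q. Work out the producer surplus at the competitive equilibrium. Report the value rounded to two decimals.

1.99

Set 112 - 4Q = 104 + 4.5Q, which gives 8 = 8.5Q, so Q* = 0.9412 and P* = 112 - 4(0.9412) = 108.2353.
Producer surplus is the triangle above supply below P*: (1/2)(0.9412)(108.2353 - 104) = (1/2)(0.9412)(4.2353) = 1.9931.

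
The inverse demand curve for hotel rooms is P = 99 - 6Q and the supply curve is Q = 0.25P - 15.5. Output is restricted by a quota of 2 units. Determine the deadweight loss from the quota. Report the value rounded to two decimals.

14.45

Rewriting supply in inverse form: P = 62 + 4Q.
Without the quota, 99 - 6Q = 62 + 4Q gives Q* = 3.7.
At Q = 2 the demand price is 99 - 6(2) = 87 and the supply price is 62 + 4(2) = 70.
Deadweight loss is the triangle between the curves from 2 to 3.7: (1/2)(87 - 70)(3.7 - 2) = 14.45.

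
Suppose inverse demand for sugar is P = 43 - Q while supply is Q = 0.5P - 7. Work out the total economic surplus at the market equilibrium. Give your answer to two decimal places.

Rewriting supply in inverse form: P = 14 + 2Q.
Set 43 - Q = 14 + 2Q, which gives 29 = 3Q, so Q* = 9.6667 and P* = 43 - (9.6667) = 33.3333.
Total surplus is the full triangle between the curves from 0 to Q*: (1/2)(9.6667)(43 - 14) = 140.1667.

140.17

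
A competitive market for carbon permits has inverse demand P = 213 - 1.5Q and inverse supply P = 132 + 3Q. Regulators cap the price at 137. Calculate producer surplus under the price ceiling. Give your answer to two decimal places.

4.17

Without the control, 213 - 1.5Q = 132 + 3Q so Q* = 18 and P* = 186.
At the ceiling price 137, quantity supplied is (137 - 132)/3 = 1.6667; supply is the short side, so Q = 1.6667 trades at P = 137.
PS is the triangle above supply below 137: (1/2)(1.6667)(137 - 132) = 4.1667.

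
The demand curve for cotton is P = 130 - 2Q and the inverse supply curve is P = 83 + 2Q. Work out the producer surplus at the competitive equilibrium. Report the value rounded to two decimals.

138.06

Set 130 - 2Q = 83 + 2Q, which gives 47 = 4Q, so Q* = 11.75 and P* = 130 - 2(11.75) = 106.5.
Producer surplus is the triangle above supply below P*: (1/2)(11.75)(106.5 - 83) = (1/2)(11.75)(23.5) = 138.0625.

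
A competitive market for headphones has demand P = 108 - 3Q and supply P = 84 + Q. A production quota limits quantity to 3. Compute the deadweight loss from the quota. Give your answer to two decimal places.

18.00

Unrestricted equilibrium: Q* = (108 - 84)/(3 + 1) = 6.
At Q = 3 the demand price is 108 - 3(3) = 99 and the supply price is 84 + (3) = 87.
Deadweight loss is the triangle between the curves from 3 to 6: (1/2)(99 - 87)(6 - 3) = 18.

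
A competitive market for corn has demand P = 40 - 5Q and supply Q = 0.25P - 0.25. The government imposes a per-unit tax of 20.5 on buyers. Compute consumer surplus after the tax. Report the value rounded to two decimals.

Rewriting supply in inverse form: P = 1 + 4Q.
Without the tax, 40 - 5Q = 1 + 4Q so Q* = 4.3333 and P* = 18.3333.
With the tax, buyers' net willingness to pay falls by 20.5: (40 - 20.5) - 5Q = 1 + 4Q, so Q_t = 2.0556. Buyers pay P_b = 29.7222; sellers receive P_s = P_b - 20.5 = 9.2222.
Consumer surplus is the triangle under demand above P_b: (1/2)(2.0556)(40 - 29.7222) = 10.5633.

10.56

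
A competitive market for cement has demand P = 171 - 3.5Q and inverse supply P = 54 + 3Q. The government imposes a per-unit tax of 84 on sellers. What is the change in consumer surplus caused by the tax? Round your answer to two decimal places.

Without the tax, 171 - 3.5Q = 54 + 3Q so Q* = 18 and P* = 108.
With the tax, sellers need 84 more per unit: 171 - 3.5Q = 54 + 3Q + 84, so Q_t = 5.0769. Buyers pay P_b = 153.2308; sellers receive P_s = P_b - 84 = 69.2308.
CS falls from (1/2)(18)(63) = 567 to (1/2)(5.0769)(17.7692) = 45.1065, a change of -521.8935.

-521.89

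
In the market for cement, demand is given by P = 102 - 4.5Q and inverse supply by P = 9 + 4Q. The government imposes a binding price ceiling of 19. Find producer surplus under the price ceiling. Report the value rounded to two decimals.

12.50

Free-market equilibrium: 102 - 4.5Q = 9 + 4Q gives Q* = 10.9412, P* = 52.7647.
At P = 19, sellers supply (19 - 9)/4 = 2.5 while buyers want more, so the quantity traded is 2.5 at price 19.
PS is the triangle above supply below 19: (1/2)(2.5)(19 - 9) = 12.5.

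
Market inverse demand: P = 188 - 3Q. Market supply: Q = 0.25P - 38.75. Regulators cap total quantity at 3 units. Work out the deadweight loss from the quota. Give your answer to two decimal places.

Rewriting supply in inverse form: P = 155 + 4Q.
Without the quota, 188 - 3Q = 155 + 4Q gives Q* = 4.7143.
At Q = 3 the demand price is 188 - 3(3) = 179 and the supply price is 155 + 4(3) = 167.
DWL = (1/2)(gap between curves at 3) x (Q* - 3) = (1/2)(12)(1.7143) = 10.2857.

10.29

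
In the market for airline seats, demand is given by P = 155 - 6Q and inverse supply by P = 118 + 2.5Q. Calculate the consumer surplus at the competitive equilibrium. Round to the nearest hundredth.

Set 155 - 6Q = 118 + 2.5Q, which gives 37 = 8.5Q, so Q* = 4.3529 and P* = 155 - 6(4.3529) = 128.8824.
Consumer surplus is the triangle under demand above P*: (1/2)(4.3529)(155 - 128.8824) = (1/2)(4.3529)(26.1176) = 56.8443.

56.84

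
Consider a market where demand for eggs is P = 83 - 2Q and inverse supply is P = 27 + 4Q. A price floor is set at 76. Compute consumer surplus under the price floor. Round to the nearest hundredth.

12.25

Free-market equilibrium: 83 - 2Q = 27 + 4Q gives Q* = 9.3333, P* = 64.3333.
At P = 76, buyers demand (83 - 76)/2 = 3.5 while sellers would supply more, so the quantity traded is 3.5 at price 76.
CS is the triangle under demand above 76: (1/2)(3.5)(83 - 76) = 12.25.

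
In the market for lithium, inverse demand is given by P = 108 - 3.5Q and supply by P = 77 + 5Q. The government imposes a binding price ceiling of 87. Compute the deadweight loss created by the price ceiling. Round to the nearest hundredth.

Free-market equilibrium: 108 - 3.5Q = 77 + 5Q gives Q* = 3.6471, P* = 95.2353.
At the ceiling price 87, quantity supplied is (87 - 77)/5 = 2; supply is the short side, so Q = 2 trades at P = 87.
The lost-trades triangle has base Q* - 2 = 1.6471 and height equal to the gap between the curves at Q = 2, which is 101 - 87 = 14. DWL = (1/2)(1.6471)(14) = 11.5294.

11.53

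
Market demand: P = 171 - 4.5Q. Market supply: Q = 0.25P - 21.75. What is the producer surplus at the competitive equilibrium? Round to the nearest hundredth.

Rewriting supply in inverse form: P = 87 + 4Q.
Equilibrium: 171 - 4.5Q = 87 + 4Q, so Q* = 9.8824 and P* = 126.5294.
The supply curve's price intercept is 87, so PS = (1/2)(Q*)(P* - 87) = (1/2)(9.8824)(39.5294) = 195.3218.

195.32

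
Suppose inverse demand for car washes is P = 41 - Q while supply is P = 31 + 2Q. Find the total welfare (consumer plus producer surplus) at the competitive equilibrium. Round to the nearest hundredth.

16.67

Set 41 - Q = 31 + 2Q, which gives 10 = 3Q, so Q* = 3.3333 and P* = 41 - (3.3333) = 37.6667.
CS = (1/2)(3.3333)(3.3333) = 5.5556 and PS = (1/2)(3.3333)(6.6667) = 11.1111, so total surplus = 16.6667.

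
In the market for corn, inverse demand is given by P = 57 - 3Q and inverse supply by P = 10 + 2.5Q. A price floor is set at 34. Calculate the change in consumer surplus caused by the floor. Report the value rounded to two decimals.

Without the control, 57 - 3Q = 10 + 2.5Q so Q* = 8.5455 and P* = 31.3636.
At the floor price 34, quantity demanded is (57 - 34)/3 = 7.6667; demand is the short side, so Q = 7.6667 trades at P = 34.
CS goes from (1/2)(8.5455)(25.6364) = 109.5372 to 88.1667 (computed as (57 - 34)(7.6667) - (1/2)(3)(7.6667)^2), a change of -21.3705.

-21.37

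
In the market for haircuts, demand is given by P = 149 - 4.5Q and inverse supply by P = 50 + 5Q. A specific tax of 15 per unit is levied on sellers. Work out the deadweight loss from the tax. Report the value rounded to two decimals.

11.84

Pre-tax equilibrium: 149 - 4.5Q = 50 + 5Q gives Q* = 10.4211, P* = 102.1053.
A tax on sellers shifts supply up by 15: 149 - 4.5Q = 50 + 5Q + 15, so Q_t = 8.8421. Buyers pay P_b = 109.2105; sellers receive P_s = P_b - 15 = 94.2105.
Deadweight loss is the triangle between the curves from Q_t to Q*: (1/2)(10.4211 - 8.8421)(15) = 11.8421.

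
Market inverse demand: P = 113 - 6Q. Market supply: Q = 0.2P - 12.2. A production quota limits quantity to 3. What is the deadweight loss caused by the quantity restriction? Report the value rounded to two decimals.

Rewriting supply in inverse form: P = 61 + 5Q.
Unrestricted equilibrium: Q* = (113 - 61)/(6 + 5) = 4.7273.
At Q = 3 the demand price is 113 - 6(3) = 95 and the supply price is 61 + 5(3) = 76.
DWL = (1/2)(gap between curves at 3) x (Q* - 3) = (1/2)(19)(1.7273) = 16.4091.

16.41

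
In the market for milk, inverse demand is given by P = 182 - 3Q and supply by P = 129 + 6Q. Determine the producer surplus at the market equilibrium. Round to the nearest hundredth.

Setting demand equal to supply, 53 = 9Q, so Q* = 5.8889 and P* = 164.3333.
The supply curve's price intercept is 129, so PS = (1/2)(Q*)(P* - 129) = (1/2)(5.8889)(35.3333) = 104.037.

104.04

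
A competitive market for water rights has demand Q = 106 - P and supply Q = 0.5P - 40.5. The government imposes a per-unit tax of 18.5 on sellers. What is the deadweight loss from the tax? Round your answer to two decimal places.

57.04

Rewriting demand in inverse form: P = 106 - Q.
Rewriting supply in inverse form: P = 81 + 2Q.
Without the tax, 106 - Q = 81 + 2Q so Q* = 8.3333 and P* = 97.6667.
With the tax, sellers need 18.5 more per unit: 106 - Q = 81 + 2Q + 18.5, so Q_t = 2.1667. Buyers pay P_b = 103.8333; sellers receive P_s = P_b - 18.5 = 85.3333.
The welfare triangle lost has base Q* - Q_t = 6.1667 and height t = 18.5, so DWL = (1/2)(6.1667)(18.5) = 57.0417.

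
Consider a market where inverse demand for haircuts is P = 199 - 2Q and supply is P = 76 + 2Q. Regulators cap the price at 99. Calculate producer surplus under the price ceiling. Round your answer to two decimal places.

Free-market equilibrium: 199 - 2Q = 76 + 2Q gives Q* = 30.75, P* = 137.5.
At P = 99, sellers supply (99 - 76)/2 = 11.5 while buyers want more, so the quantity traded is 11.5 at price 99.
PS is the triangle above supply below 99: (1/2)(11.5)(99 - 76) = 132.25.

132.25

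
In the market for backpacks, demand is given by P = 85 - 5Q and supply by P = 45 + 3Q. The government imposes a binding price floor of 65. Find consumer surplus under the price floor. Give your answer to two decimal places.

40.00

Free-market equilibrium: 85 - 5Q = 45 + 3Q gives Q* = 5, P* = 60.
At the floor price 65, quantity demanded is (85 - 65)/5 = 4; demand is the short side, so Q = 4 trades at P = 65.
CS is the triangle under demand above 65: (1/2)(4)(85 - 65) = 40.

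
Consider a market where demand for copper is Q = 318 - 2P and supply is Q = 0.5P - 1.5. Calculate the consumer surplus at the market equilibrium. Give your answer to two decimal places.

Rewriting demand in inverse form: P = 159 - 0.5Q.
Rewriting supply in inverse form: P = 3 + 2Q.
Setting demand equal to supply, 156 = 2.5Q, so Q* = 62.4 and P* = 127.8.
The demand choke price is 159, so CS = (1/2)(Q*)(159 - P*) = (1/2)(62.4)(31.2) = 973.44.

973.44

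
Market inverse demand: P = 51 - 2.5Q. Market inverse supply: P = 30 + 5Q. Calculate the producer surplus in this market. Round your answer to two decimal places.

19.60

Setting demand equal to supply, 21 = 7.5Q, so Q* = 2.8 and P* = 44.
Producer surplus is the triangle above supply below P*: (1/2)(2.8)(44 - 30) = (1/2)(2.8)(14) = 19.6.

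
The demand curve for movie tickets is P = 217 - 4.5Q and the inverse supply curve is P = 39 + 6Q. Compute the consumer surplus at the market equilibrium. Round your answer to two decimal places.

646.61

Set 217 - 4.5Q = 39 + 6Q, which gives 178 = 10.5Q, so Q* = 16.9524 and P* = 217 - 4.5(16.9524) = 140.7143.
The demand choke price is 217, so CS = (1/2)(Q*)(217 - P*) = (1/2)(16.9524)(76.2857) = 646.6122.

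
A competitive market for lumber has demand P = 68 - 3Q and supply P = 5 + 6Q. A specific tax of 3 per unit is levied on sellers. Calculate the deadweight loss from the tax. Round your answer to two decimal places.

0.50

Without the tax, 68 - 3Q = 5 + 6Q so Q* = 7 and P* = 47.
With the tax, sellers need 3 more per unit: 68 - 3Q = 5 + 6Q + 3, so Q_t = 6.6667. Buyers pay P_b = 48; sellers receive P_s = P_b - 3 = 45.
The welfare triangle lost has base Q* - Q_t = 0.3333 and height t = 3, so DWL = (1/2)(0.3333)(3) = 0.5.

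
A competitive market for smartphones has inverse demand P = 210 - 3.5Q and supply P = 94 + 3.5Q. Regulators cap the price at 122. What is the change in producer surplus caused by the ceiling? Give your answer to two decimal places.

Free-market equilibrium: 210 - 3.5Q = 94 + 3.5Q gives Q* = 16.5714, P* = 152.
At the ceiling price 122, quantity supplied is (122 - 94)/3.5 = 8; supply is the short side, so Q = 8 trades at P = 122.
PS goes from (1/2)(16.5714)(58) = 480.5714 to 112 (computed as (122 - 94)(8) - (1/2)(3.5)(8)^2), a change of -368.5714.

-368.57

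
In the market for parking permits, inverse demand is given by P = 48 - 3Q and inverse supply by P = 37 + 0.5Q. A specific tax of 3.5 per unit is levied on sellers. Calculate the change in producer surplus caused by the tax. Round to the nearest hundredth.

Pre-tax equilibrium: 48 - 3Q = 37 + 0.5Q gives Q* = 3.1429, P* = 38.5714.
A tax on sellers shifts supply up by 3.5: 48 - 3Q = 37 + 0.5Q + 3.5, so Q_t = 2.1429. Buyers pay P_b = 41.5714; sellers receive P_s = P_b - 3.5 = 38.0714.
PS falls from (1/2)(3.1429)(1.5714) = 2.4694 to (1/2)(2.1429)(1.0714) = 1.148, a change of -1.3214.

-1.32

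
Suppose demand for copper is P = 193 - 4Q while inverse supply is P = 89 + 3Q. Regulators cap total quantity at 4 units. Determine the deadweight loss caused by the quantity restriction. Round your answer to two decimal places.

Unrestricted equilibrium: Q* = (193 - 89)/(4 + 3) = 14.8571.
At Q = 4 the demand price is 193 - 4(4) = 177 and the supply price is 89 + 3(4) = 101.
Deadweight loss is the triangle between the curves from 4 to 14.8571: (1/2)(177 - 101)(14.8571 - 4) = 412.5714.

412.57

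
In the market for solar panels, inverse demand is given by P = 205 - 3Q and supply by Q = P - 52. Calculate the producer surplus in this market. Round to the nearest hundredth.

731.53

Rewriting supply in inverse form: P = 52 + Q.
Equilibrium: 205 - 3Q = 52 + Q, so Q* = 38.25 and P* = 90.25.
PS is the area between P* and the supply curve from 0 to Q*: (1/2)(38.25)(38.25) = 731.5312.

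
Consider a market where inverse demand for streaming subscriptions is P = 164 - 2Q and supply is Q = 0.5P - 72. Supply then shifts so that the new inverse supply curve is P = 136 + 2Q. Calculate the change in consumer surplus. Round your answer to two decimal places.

Rewriting supply in inverse form: P = 144 + 2Q.
Initial equilibrium: Q_0 = 5, P_0 = 154; CS_0 = (1/2)(5)(10) = 25, PS_0 = (1/2)(5)(10) = 25.
New equilibrium: 164 - 2Q = 136 + 2Q gives Q_1 = 7, P_1 = 150; CS_1 = 49, PS_1 = 49.
Change in consumer surplus = 49 - 25 = 24.

24.00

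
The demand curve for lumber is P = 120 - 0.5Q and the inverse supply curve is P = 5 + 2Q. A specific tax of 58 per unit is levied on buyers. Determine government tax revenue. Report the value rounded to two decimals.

1322.40

Pre-tax equilibrium: 120 - 0.5Q = 5 + 2Q gives Q* = 46, P* = 97.
A tax on buyers shifts demand down by 58: (120 - 58) - 0.5Q = 5 + 2Q, so Q_t = 22.8. Buyers pay P_b = 108.6; sellers receive P_s = P_b - 58 = 50.6.
Tax revenue = t x Q_t = 58 x 22.8 = 1322.4.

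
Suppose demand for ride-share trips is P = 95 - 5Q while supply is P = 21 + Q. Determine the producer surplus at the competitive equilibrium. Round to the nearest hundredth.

76.06

Setting demand equal to supply, 74 = 6Q, so Q* = 12.3333 and P* = 33.3333.
PS is the area between P* and the supply curve from 0 to Q*: (1/2)(12.3333)(12.3333) = 76.0556.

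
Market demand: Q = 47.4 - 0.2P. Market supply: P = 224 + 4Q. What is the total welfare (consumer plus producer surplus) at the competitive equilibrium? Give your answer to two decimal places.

9.39

Rewriting demand in inverse form: P = 237 - 5Q.
Setting demand equal to supply, 13 = 9Q, so Q* = 1.4444 and P* = 229.7778.
CS = (1/2)(1.4444)(7.2222) = 5.216 and PS = (1/2)(1.4444)(5.7778) = 4.1728, so total surplus = 9.3889.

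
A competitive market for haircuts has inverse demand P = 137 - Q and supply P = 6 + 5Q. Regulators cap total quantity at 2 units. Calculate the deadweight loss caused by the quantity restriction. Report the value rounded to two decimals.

1180.08

Without the quota, 137 - Q = 6 + 5Q gives Q* = 21.8333.
At Q = 2 the demand price is 137 - (2) = 135 and the supply price is 6 + 5(2) = 16.
Deadweight loss is the triangle between the curves from 2 to 21.8333: (1/2)(135 - 16)(21.8333 - 2) = 1180.0833.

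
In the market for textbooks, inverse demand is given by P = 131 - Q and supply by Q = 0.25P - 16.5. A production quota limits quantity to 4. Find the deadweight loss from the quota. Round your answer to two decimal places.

Rewriting supply in inverse form: P = 66 + 4Q.
Unrestricted equilibrium: Q* = (131 - 66)/(1 + 4) = 13.
At Q = 4 the demand price is 131 - (4) = 127 and the supply price is 66 + 4(4) = 82.
DWL = (1/2)(gap between curves at 4) x (Q* - 4) = (1/2)(45)(9) = 202.5.

202.50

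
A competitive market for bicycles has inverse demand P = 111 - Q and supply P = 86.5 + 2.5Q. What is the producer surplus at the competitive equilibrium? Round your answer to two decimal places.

61.25

Equilibrium: 111 - Q = 86.5 + 2.5Q, so Q* = 7 and P* = 104.
PS is the area between P* and the supply curve from 0 to Q*: (1/2)(7)(17.5) = 61.25.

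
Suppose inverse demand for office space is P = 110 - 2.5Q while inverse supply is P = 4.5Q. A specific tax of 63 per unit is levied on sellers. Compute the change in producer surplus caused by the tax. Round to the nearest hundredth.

-454.18

Pre-tax equilibrium: 110 - 2.5Q = 4.5Q gives Q* = 15.7143, P* = 70.7143.
A tax on sellers shifts supply up by 63: 110 - 2.5Q = 4.5Q + 63, so Q_t = 6.7143. Buyers pay P_b = 93.2143; sellers receive P_s = P_b - 63 = 30.2143.
Producers lose the trapezoid between P_s and P* out to Q_t plus the triangle from Q_t to Q*: change in PS = 101.4337 - 555.6122 = -454.1786.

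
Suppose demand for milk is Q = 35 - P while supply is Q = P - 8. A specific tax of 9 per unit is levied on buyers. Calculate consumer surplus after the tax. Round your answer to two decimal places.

40.50

Rewriting demand in inverse form: P = 35 - Q.
Rewriting supply in inverse form: P = 8 + Q.
Pre-tax equilibrium: 35 - Q = 8 + Q gives Q* = 13.5, P* = 21.5.
A tax on buyers shifts demand down by 9: (35 - 9) - Q = 8 + Q, so Q_t = 9. Buyers pay P_b = 26; sellers receive P_s = P_b - 9 = 17.
CS = (1/2)(Q_t)(35 - P_b) = (1/2)(9)(9) = 40.5.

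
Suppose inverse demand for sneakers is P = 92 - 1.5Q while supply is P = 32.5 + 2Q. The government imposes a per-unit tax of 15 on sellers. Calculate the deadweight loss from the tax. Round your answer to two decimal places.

32.14

Without the tax, 92 - 1.5Q = 32.5 + 2Q so Q* = 17 and P* = 66.5.
A tax on sellers shifts supply up by 15: 92 - 1.5Q = 32.5 + 2Q + 15, so Q_t = 12.7143. Buyers pay P_b = 72.9286; sellers receive P_s = P_b - 15 = 57.9286.
The welfare triangle lost has base Q* - Q_t = 4.2857 and height t = 15, so DWL = (1/2)(4.2857)(15) = 32.1429.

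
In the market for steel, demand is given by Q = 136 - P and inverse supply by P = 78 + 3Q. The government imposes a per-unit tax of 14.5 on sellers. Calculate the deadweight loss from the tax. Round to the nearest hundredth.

Rewriting demand in inverse form: P = 136 - Q.
Without the tax, 136 - Q = 78 + 3Q so Q* = 14.5 and P* = 121.5.
With the tax, sellers need 14.5 more per unit: 136 - Q = 78 + 3Q + 14.5, so Q_t = 10.875. Buyers pay P_b = 125.125; sellers receive P_s = P_b - 14.5 = 110.625.
Deadweight loss is the triangle between the curves from Q_t to Q*: (1/2)(14.5 - 10.875)(14.5) = 26.2812.

26.28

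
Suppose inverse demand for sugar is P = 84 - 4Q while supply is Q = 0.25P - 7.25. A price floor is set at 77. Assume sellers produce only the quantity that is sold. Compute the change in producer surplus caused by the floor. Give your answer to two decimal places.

Rewriting supply in inverse form: P = 29 + 4Q.
Without the control, 84 - 4Q = 29 + 4Q so Q* = 6.875 and P* = 56.5.
At P = 77, buyers demand (84 - 77)/4 = 1.75 while sellers would supply more, so the quantity traded is 1.75 at price 77.
PS goes from (1/2)(6.875)(27.5) = 94.5312 to 77.875 (computed as (77 - 29)(1.75) - (1/2)(4)(1.75)^2), a change of -16.6562.

-16.66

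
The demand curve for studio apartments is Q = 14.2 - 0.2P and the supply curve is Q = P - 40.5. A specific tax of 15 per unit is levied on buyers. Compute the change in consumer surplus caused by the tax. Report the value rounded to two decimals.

-47.92

Rewriting demand in inverse form: P = 71 - 5Q.
Rewriting supply in inverse form: P = 40.5 + Q.
Without the tax, 71 - 5Q = 40.5 + Q so Q* = 5.0833 and P* = 45.5833.
A tax on buyers shifts demand down by 15: (71 - 15) - 5Q = 40.5 + Q, so Q_t = 2.5833. Buyers pay P_b = 58.0833; sellers receive P_s = P_b - 15 = 43.0833.
CS falls from (1/2)(5.0833)(25.4167) = 64.6007 to (1/2)(2.5833)(12.9167) = 16.684, a change of -47.9167.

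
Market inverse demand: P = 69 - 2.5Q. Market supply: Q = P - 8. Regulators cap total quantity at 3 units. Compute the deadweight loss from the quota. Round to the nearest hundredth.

Rewriting supply in inverse form: P = 8 + Q.
Without the quota, 69 - 2.5Q = 8 + Q gives Q* = 17.4286.
At Q = 3 the demand price is 69 - 2.5(3) = 61.5 and the supply price is 8 + (3) = 11.
Deadweight loss is the triangle between the curves from 3 to 17.4286: (1/2)(61.5 - 11)(17.4286 - 3) = 364.3214.

364.32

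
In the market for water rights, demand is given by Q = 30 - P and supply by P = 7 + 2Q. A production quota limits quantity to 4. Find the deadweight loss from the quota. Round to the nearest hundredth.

Rewriting demand in inverse form: P = 30 - Q.
Unrestricted equilibrium: Q* = (30 - 7)/(1 + 2) = 7.6667.
At Q = 4 the demand price is 30 - (4) = 26 and the supply price is 7 + 2(4) = 15.
DWL = (1/2)(gap between curves at 4) x (Q* - 4) = (1/2)(11)(3.6667) = 20.1667.

20.17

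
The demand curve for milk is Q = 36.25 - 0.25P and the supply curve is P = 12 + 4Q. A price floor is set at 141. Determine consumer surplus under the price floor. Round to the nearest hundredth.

Rewriting demand in inverse form: P = 145 - 4Q.
Free-market equilibrium: 145 - 4Q = 12 + 4Q gives Q* = 16.625, P* = 78.5.
At the floor price 141, quantity demanded is (145 - 141)/4 = 1; demand is the short side, so Q = 1 trades at P = 141.
CS is the triangle under demand above 141: (1/2)(1)(145 - 141) = 2.

2.00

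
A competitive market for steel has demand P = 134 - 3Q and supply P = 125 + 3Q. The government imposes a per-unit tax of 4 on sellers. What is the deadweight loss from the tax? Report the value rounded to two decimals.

1.33

Without the tax, 134 - 3Q = 125 + 3Q so Q* = 1.5 and P* = 129.5.
A tax on sellers shifts supply up by 4: 134 - 3Q = 125 + 3Q + 4, so Q_t = 0.8333. Buyers pay P_b = 131.5; sellers receive P_s = P_b - 4 = 127.5.
The welfare triangle lost has base Q* - Q_t = 0.6667 and height t = 4, so DWL = (1/2)(0.6667)(4) = 1.3333.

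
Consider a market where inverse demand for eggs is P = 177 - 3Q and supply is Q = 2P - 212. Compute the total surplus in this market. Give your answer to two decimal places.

Rewriting supply in inverse form: P = 106 + 0.5Q.
Set 177 - 3Q = 106 + 0.5Q, which gives 71 = 3.5Q, so Q* = 20.2857 and P* = 177 - 3(20.2857) = 116.1429.
CS = (1/2)(20.2857)(60.8571) = 617.2653 and PS = (1/2)(20.2857)(10.1429) = 102.8776, so total surplus = 720.1429.

720.14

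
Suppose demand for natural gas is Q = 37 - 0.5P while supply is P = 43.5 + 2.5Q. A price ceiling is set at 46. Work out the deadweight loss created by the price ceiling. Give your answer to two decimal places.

Rewriting demand in inverse form: P = 74 - 2Q.
Free-market equilibrium: 74 - 2Q = 43.5 + 2.5Q gives Q* = 6.7778, P* = 60.4444.
At P = 46, sellers supply (46 - 43.5)/2.5 = 1 while buyers want more, so the quantity traded is 1 at price 46.
The lost-trades triangle has base Q* - 1 = 5.7778 and height equal to the gap between the curves at Q = 1, which is 72 - 46 = 26. DWL = (1/2)(5.7778)(26) = 75.1111.

75.11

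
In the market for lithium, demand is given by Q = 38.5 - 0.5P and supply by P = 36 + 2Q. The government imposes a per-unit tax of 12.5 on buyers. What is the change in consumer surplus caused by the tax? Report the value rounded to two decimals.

-54.30

Rewriting demand in inverse form: P = 77 - 2Q.
Without the tax, 77 - 2Q = 36 + 2Q so Q* = 10.25 and P* = 56.5.
A tax on buyers shifts demand down by 12.5: (77 - 12.5) - 2Q = 36 + 2Q, so Q_t = 7.125. Buyers pay P_b = 62.75; sellers receive P_s = P_b - 12.5 = 50.25.
CS falls from (1/2)(10.25)(20.5) = 105.0625 to (1/2)(7.125)(14.25) = 50.7656, a change of -54.2969.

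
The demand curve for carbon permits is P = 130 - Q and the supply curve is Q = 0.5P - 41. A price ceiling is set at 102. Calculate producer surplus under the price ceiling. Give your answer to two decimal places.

100.00

Rewriting supply in inverse form: P = 82 + 2Q.
Free-market equilibrium: 130 - Q = 82 + 2Q gives Q* = 16, P* = 114.
At the ceiling price 102, quantity supplied is (102 - 82)/2 = 10; supply is the short side, so Q = 10 trades at P = 102.
PS is the triangle above supply below 102: (1/2)(10)(102 - 82) = 100.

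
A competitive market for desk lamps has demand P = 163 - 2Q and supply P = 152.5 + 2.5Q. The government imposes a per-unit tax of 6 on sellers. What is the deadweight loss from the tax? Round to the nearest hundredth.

4.00

Without the tax, 163 - 2Q = 152.5 + 2.5Q so Q* = 2.3333 and P* = 158.3333.
With the tax, sellers need 6 more per unit: 163 - 2Q = 152.5 + 2.5Q + 6, so Q_t = 1. Buyers pay P_b = 161; sellers receive P_s = P_b - 6 = 155.
Deadweight loss is the triangle between the curves from Q_t to Q*: (1/2)(2.3333 - 1)(6) = 4.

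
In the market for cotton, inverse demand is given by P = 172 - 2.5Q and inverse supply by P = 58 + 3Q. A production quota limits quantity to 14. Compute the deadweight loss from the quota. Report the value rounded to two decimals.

Unrestricted equilibrium: Q* = (172 - 58)/(2.5 + 3) = 20.7273.
At Q = 14 the demand price is 172 - 2.5(14) = 137 and the supply price is 58 + 3(14) = 100.
DWL = (1/2)(gap between curves at 14) x (Q* - 14) = (1/2)(37)(6.7273) = 124.4545.

124.45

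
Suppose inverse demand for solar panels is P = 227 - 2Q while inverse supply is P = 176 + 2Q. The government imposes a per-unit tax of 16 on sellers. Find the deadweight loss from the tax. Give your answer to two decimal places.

32.00

Pre-tax equilibrium: 227 - 2Q = 176 + 2Q gives Q* = 12.75, P* = 201.5.
With the tax, sellers need 16 more per unit: 227 - 2Q = 176 + 2Q + 16, so Q_t = 8.75. Buyers pay P_b = 209.5; sellers receive P_s = P_b - 16 = 193.5.
Deadweight loss is the triangle between the curves from Q_t to Q*: (1/2)(12.75 - 8.75)(16) = 32.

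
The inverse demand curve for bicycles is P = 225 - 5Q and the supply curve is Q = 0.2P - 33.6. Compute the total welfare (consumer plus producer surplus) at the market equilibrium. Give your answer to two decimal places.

Rewriting supply in inverse form: P = 168 + 5Q.
Set 225 - 5Q = 168 + 5Q, which gives 57 = 10Q, so Q* = 5.7 and P* = 225 - 5(5.7) = 196.5.
Total surplus is the full triangle between the curves from 0 to Q*: (1/2)(5.7)(225 - 168) = 162.45.

162.45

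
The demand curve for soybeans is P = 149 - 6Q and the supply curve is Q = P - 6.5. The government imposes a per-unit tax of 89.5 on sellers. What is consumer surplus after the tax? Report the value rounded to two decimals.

171.98

Rewriting supply in inverse form: P = 6.5 + Q.
Pre-tax equilibrium: 149 - 6Q = 6.5 + Q gives Q* = 20.3571, P* = 26.8571.
With the tax, sellers need 89.5 more per unit: 149 - 6Q = 6.5 + Q + 89.5, so Q_t = 7.5714. Buyers pay P_b = 103.5714; sellers receive P_s = P_b - 89.5 = 14.0714.
Consumer surplus is the triangle under demand above P_b: (1/2)(7.5714)(149 - 103.5714) = 171.9796.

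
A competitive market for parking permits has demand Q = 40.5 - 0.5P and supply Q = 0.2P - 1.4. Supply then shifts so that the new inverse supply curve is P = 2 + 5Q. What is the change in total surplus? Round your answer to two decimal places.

54.64

Rewriting demand in inverse form: P = 81 - 2Q.
Rewriting supply in inverse form: P = 7 + 5Q.
Initial equilibrium: Q_0 = 10.5714, P_0 = 59.8571; CS_0 = (1/2)(10.5714)(21.1429) = 111.7551, PS_0 = (1/2)(10.5714)(52.8571) = 279.3878.
New equilibrium: 81 - 2Q = 2 + 5Q gives Q_1 = 11.2857, P_1 = 58.4286; CS_1 = 127.3673, PS_1 = 318.4184.
Change in total surplus = (127.3673 + 318.4184) - (111.7551 + 279.3878) = 54.6429.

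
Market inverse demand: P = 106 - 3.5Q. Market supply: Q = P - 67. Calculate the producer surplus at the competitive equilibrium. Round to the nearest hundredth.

Rewriting supply in inverse form: P = 67 + Q.
Set 106 - 3.5Q = 67 + Q, which gives 39 = 4.5Q, so Q* = 8.6667 and P* = 106 - 3.5(8.6667) = 75.6667.
PS is the area between P* and the supply curve from 0 to Q*: (1/2)(8.6667)(8.6667) = 37.5556.

37.56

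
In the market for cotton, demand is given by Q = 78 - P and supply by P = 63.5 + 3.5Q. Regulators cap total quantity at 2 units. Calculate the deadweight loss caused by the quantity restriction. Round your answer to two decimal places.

3.36

Rewriting demand in inverse form: P = 78 - Q.
Unrestricted equilibrium: Q* = (78 - 63.5)/(1 + 3.5) = 3.2222.
At Q = 2 the demand price is 78 - (2) = 76 and the supply price is 63.5 + 3.5(2) = 70.5.
Deadweight loss is the triangle between the curves from 2 to 3.2222: (1/2)(76 - 70.5)(3.2222 - 2) = 3.3611.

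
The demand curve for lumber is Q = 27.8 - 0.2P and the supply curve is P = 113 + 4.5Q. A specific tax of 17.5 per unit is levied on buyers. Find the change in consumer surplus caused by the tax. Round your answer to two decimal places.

-16.72

Rewriting demand in inverse form: P = 139 - 5Q.
Without the tax, 139 - 5Q = 113 + 4.5Q so Q* = 2.7368 and P* = 125.3158.
With the tax, buyers' net willingness to pay falls by 17.5: (139 - 17.5) - 5Q = 113 + 4.5Q, so Q_t = 0.8947. Buyers pay P_b = 134.5263; sellers receive P_s = P_b - 17.5 = 117.0263.
Consumers lose the trapezoid between P* and P_b out to Q_t plus the triangle from Q_t to Q*: change in CS = 2.0014 - 18.7258 = -16.7244.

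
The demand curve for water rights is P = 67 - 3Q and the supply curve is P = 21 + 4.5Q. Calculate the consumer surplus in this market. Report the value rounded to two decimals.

Set 67 - 3Q = 21 + 4.5Q, which gives 46 = 7.5Q, so Q* = 6.1333 and P* = 67 - 3(6.1333) = 48.6.
CS is the area between the demand curve and P* from 0 to Q*: (1/2)(6.1333)(18.4) = 56.4267.

56.43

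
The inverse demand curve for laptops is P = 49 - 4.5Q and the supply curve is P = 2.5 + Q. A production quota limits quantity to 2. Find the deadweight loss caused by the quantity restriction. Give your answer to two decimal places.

114.57

Without the quota, 49 - 4.5Q = 2.5 + Q gives Q* = 8.4545.
At Q = 2 the demand price is 49 - 4.5(2) = 40 and the supply price is 2.5 + (2) = 4.5.
DWL = (1/2)(gap between curves at 2) x (Q* - 2) = (1/2)(35.5)(6.4545) = 114.5682.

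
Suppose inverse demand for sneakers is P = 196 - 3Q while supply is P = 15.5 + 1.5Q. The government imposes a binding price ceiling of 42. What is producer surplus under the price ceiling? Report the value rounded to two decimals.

234.08

Free-market equilibrium: 196 - 3Q = 15.5 + 1.5Q gives Q* = 40.1111, P* = 75.6667.
At the ceiling price 42, quantity supplied is (42 - 15.5)/1.5 = 17.6667; supply is the short side, so Q = 17.6667 trades at P = 42.
PS is the triangle above supply below 42: (1/2)(17.6667)(42 - 15.5) = 234.0833.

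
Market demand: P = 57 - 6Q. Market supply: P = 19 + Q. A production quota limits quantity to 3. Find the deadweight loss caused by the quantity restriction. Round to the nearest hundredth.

20.64

Without the quota, 57 - 6Q = 19 + Q gives Q* = 5.4286.
At Q = 3 the demand price is 57 - 6(3) = 39 and the supply price is 19 + (3) = 22.
Deadweight loss is the triangle between the curves from 3 to 5.4286: (1/2)(39 - 22)(5.4286 - 3) = 20.6429.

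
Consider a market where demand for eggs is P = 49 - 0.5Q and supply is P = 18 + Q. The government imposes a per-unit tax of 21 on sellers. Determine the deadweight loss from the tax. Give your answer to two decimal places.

147.00

Without the tax, 49 - 0.5Q = 18 + Q so Q* = 20.6667 and P* = 38.6667.
A tax on sellers shifts supply up by 21: 49 - 0.5Q = 18 + Q + 21, so Q_t = 6.6667. Buyers pay P_b = 45.6667; sellers receive P_s = P_b - 21 = 24.6667.
The welfare triangle lost has base Q* - Q_t = 14 and height t = 21, so DWL = (1/2)(14)(21) = 147.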